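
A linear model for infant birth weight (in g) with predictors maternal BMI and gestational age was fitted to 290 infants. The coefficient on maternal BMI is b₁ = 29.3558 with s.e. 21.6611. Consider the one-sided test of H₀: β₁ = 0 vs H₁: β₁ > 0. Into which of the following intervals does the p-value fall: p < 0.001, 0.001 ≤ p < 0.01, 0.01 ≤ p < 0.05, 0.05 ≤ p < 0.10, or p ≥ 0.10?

0.05 ≤ p < 0.10

t = 29.3558 / 21.6611 = 1.355.
df = n − k − 1 = 290 − 2 − 1 = 287.
One-sided p = P(T_{287} > t) ≈ 0.0882.
So 0.05 ≤ p < 0.10.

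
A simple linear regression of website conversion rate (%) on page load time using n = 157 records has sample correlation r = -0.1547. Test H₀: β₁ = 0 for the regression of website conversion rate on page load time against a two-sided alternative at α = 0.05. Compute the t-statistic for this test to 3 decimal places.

t = r·√(n − 2)/√(1 − r²) = -0.1547·√155/√0.976068 = -1.949.
df = n − 2 = 155.
Two-sided p ≈ 0.0530, which is ≥ 0.05, so fail to reject H₀.
The data do not give significant evidence of a linear association between page load time and website conversion rate.

t = -1.949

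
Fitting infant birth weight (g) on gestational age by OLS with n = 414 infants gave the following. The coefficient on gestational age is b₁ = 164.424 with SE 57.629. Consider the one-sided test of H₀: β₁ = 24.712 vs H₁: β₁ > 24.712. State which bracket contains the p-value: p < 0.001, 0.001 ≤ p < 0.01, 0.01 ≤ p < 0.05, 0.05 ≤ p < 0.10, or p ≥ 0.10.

0.001 ≤ p < 0.01

t = (164.424 − 24.712) / 57.629 = 2.424.
df = n − 2 = 414 − 2 = 412.
One-sided p = P(T_{412} > t) ≈ 0.0079.
So 0.001 ≤ p < 0.01.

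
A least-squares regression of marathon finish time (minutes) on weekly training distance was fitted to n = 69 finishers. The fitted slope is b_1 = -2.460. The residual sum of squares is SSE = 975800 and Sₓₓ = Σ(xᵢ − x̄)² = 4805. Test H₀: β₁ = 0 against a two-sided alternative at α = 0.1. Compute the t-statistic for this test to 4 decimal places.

t = -1.4130

MSE = SSE/(n − 2) = 975800/67 = 14564.2.
SE(b_1) = √(MSE/Sₓₓ) = √(14564.2/4805) = 1.74099.
t = -2.460 / 1.74099 = -1.4130.
df = n − 2 = 67.
Two-sided p ≈ 0.1623, which is ≥ 0.1, so fail to reject H₀.
The data do not give significant evidence of an association between weekly training distance and marathon finish time.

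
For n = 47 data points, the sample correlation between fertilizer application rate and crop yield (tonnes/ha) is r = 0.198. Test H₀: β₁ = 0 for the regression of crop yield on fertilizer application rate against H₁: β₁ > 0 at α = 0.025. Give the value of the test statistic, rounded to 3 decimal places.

t = r·√(n − 2)/√(1 − r²) = 0.198·√45/√0.960796 = 1.355.
df = n − 2 = 45.
One-sided p ≈ 0.0911, which is ≥ 0.025, so fail to reject H₀.
The data do not give significant evidence of a linear association between fertilizer application rate and crop yield.

t = 1.355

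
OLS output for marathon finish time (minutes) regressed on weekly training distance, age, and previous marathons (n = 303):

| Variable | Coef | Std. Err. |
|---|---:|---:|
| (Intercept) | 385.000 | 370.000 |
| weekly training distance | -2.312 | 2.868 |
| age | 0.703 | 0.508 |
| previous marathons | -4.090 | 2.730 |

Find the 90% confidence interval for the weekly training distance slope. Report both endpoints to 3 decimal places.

(-7.044, 2.420)

Read off: b = -2.312, SE = 2.868 for weekly training distance.
df = n − k − 1 = 303 − 3 − 1 = 299.
t* = t_{0.05, 299} = 1.649966.
Margin = t* × SE = 1.649966 × 2.868 = 4.73210.
CI: -2.312 ± 4.73210 → (-7.044, 2.420).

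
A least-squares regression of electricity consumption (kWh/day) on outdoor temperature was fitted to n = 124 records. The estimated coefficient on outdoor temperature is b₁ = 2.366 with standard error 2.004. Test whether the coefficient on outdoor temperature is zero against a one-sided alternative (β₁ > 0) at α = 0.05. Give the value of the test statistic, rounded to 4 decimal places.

H₀: β₁ = 0 vs H₁: β₁ > 0.
t = (b₁ − β₁⁰)/SE = 2.366 / 2.004 = 1.1806.
df = n − 2 = 124 − 2 = 122.
One-sided p ≈ 0.1200, which is ≥ 0.05, so fail to reject H₀.
The data do not give significant evidence that the true slope on outdoor temperature is positive.

t = 1.1806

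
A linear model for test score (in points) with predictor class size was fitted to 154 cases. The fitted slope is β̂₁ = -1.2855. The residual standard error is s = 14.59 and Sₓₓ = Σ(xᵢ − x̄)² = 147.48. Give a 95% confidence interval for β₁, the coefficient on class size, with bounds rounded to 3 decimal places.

(-3.659, 1.088)

SE(β̂₁) = s/√Sₓₓ = 14.59/√147.48 = 1.2014.
df = n − 2 = 152.
t* = t_{0.025, 152} = 1.975694.
Margin = t* × SE = 1.975694 × 1.2014 = 2.37360.
CI: -1.2855 ± 2.37360 → (-3.659, 1.088).
With 95% confidence, each one-unit increase in class size is associated with a change of between -3.659 and 1.088 points in test score.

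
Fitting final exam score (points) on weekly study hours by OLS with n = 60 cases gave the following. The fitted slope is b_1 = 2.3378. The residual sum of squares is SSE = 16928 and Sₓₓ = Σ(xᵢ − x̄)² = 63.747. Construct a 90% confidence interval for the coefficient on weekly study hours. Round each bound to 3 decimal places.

(-1.239, 5.914)

MSE = SSE/(n − 2) = 16928/58 = 291.862.
SE(b_1) = √(MSE/Sₓₓ) = √(291.862/63.747) = 2.13973.
df = n − 2 = 58.
t* = t_{0.05, 58} = 1.671553.
Margin = t* × SE = 1.671553 × 2.13973 = 3.57667.
CI: 2.3378 ± 3.57667 → (-1.239, 5.914).
With 90% confidence, each one-unit increase in weekly study hours is associated with a change of between -1.239 and 5.914 points in final exam score.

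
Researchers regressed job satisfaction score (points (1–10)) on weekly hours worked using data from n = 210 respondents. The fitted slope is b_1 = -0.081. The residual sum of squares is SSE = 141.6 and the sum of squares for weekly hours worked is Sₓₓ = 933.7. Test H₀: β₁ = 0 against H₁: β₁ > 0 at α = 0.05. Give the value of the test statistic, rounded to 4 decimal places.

MSE = SSE/(n − 2) = 141.6/208 = 0.680769.
SE(b_1) = √(MSE/Sₓₓ) = √(0.680769/933.7) = 0.027002.
t = -0.081 / 0.027002 = -2.9998.
df = n − 2 = 208.
One-sided p ≈ 0.9985, which is ≥ 0.05, so fail to reject H₀.
The data do not give significant evidence that the true slope on weekly hours worked is positive.

t = -2.9998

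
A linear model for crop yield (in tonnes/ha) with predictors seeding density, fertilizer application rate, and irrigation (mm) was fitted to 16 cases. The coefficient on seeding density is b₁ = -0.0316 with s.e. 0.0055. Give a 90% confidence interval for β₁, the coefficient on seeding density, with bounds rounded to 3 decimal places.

(-0.041, -0.022)

df = n − k − 1 = 16 − 3 − 1 = 12.
t* = t_{0.05, 12} = 1.782288.
Margin = t* × SE = 1.782288 × 0.0055 = 0.00980.
CI: -0.0316 ± 0.00980 → (-0.041, -0.022).
With 90% confidence, each one-unit increase in seeding density is associated with a change of between -0.041 and -0.022 tonnes/ha in crop yield, holding the other predictors fixed.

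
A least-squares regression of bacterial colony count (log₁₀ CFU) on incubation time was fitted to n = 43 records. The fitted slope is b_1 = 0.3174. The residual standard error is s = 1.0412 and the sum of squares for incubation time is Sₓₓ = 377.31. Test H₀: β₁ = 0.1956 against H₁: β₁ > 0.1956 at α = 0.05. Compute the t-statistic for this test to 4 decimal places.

t = 2.2723

SE(b_1) = s/√Sₓₓ = 1.0412/√377.31 = 0.0536025.
t = (0.3174 − 0.1956) / 0.0536025 = 2.2723.
df = n − 2 = 41.
One-sided p ≈ 0.0142, which is < 0.05, so reject H₀.
There is evidence that the true slope on incubation time exceeds 0.1956 log₁₀ CFU per unit.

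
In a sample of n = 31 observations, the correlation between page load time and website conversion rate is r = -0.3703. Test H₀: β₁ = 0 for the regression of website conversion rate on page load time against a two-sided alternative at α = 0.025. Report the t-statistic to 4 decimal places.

t = r·√(n − 2)/√(1 − r²) = -0.3703·√29/√0.862878 = -2.1467.
df = n − 2 = 29.
Two-sided p ≈ 0.0403, which is ≥ 0.025, so fail to reject H₀.
The data do not give significant evidence of a linear association between page load time and website conversion rate.

t = -2.1467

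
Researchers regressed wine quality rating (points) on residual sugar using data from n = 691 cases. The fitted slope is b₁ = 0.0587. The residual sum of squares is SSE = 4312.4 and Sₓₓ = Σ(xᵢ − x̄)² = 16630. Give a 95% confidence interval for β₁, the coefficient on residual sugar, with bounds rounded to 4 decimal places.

MSE = SSE/(n − 2) = 4312.4/689 = 6.25893.
SE(b₁) = √(MSE/Sₓₓ) = √(6.25893/16630) = 0.0194001.
df = n − 2 = 689.
t* = t_{0.025, 689} = 1.963413.
Margin = t* × SE = 1.963413 × 0.0194001 = 0.038090.
CI: 0.0587 ± 0.038090 → (0.0206, 0.0968).
With 95% confidence, each one-unit increase in residual sugar is associated with a change of between 0.0206 and 0.0968 points in wine quality rating.

(0.0206, 0.0968)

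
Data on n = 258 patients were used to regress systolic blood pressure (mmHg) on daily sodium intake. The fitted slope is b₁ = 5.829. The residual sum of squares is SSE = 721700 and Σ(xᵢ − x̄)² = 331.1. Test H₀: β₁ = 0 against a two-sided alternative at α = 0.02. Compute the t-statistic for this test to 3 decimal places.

MSE = SSE/(n − 2) = 721700/256 = 2819.14.
SE(b₁) = √(MSE/Sₓₓ) = √(2819.14/331.1) = 2.91796.
t = 5.829 / 2.91796 = 1.998.
df = n − 2 = 256.
Two-sided p ≈ 0.0468, which is ≥ 0.02, so fail to reject H₀.
The data do not give significant evidence of an association between daily sodium intake and systolic blood pressure.

t = 1.998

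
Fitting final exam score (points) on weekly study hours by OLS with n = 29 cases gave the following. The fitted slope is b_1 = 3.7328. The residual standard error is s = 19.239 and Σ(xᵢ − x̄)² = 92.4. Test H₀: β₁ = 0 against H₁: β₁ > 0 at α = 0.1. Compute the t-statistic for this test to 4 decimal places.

SE(b_1) = s/√Sₓₓ = 19.239/√92.4 = 2.00146.
t = 3.7328 / 2.00146 = 1.8650.
df = n − 2 = 27.
One-sided p ≈ 0.0365, which is < 0.1, so reject H₀.
There is evidence that the true slope on weekly study hours is positive.

t = 1.8650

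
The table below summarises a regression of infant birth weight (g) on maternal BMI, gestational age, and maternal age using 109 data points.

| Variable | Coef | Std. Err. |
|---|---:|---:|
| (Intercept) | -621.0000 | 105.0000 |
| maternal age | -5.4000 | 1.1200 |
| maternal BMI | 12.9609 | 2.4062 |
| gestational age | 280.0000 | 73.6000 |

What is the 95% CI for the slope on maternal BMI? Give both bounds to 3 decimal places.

(8.190, 17.732)

Read off: b = 12.9609, SE = 2.4062 for maternal BMI.
df = n − k − 1 = 109 − 3 − 1 = 105.
t* = t_{0.025, 105} = 1.982815.
Margin = t* × SE = 1.982815 × 2.4062 = 4.77105.
CI: 12.9609 ± 4.77105 → (8.190, 17.732).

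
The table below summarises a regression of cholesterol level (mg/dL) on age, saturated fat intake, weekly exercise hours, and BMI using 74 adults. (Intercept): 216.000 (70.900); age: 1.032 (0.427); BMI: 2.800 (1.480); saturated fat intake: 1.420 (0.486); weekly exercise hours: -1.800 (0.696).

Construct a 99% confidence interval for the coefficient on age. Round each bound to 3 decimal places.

Read off: b = 1.032, SE = 0.427 for age.
df = n − k − 1 = 74 − 4 − 1 = 69.
t* = t_{0.005, 69} = 2.648977.
Margin = t* × SE = 2.648977 × 0.427 = 1.13111.
CI: 1.032 ± 1.13111 → (-0.099, 2.163).

(-0.099, 2.163)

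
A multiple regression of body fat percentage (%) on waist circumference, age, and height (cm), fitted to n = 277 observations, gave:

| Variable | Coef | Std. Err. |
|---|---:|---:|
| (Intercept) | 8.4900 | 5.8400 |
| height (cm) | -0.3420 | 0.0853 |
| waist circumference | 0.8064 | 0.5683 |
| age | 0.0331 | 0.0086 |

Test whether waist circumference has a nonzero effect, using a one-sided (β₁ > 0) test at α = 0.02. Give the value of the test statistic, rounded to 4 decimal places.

Read off: b = 0.8064, SE = 0.5683 for waist circumference.
H₀: β₁ = 0 vs H₁: β₁ > 0.
t = 0.8064 / 0.5683 = 1.4190.
df = n − k − 1 = 277 − 3 − 1 = 273.
One-sided p ≈ 0.0785, which is ≥ 0.02, so fail to reject H₀.
The data do not give significant evidence that the true slope on waist circumference is positive, holding the other predictors fixed.

t = 1.4190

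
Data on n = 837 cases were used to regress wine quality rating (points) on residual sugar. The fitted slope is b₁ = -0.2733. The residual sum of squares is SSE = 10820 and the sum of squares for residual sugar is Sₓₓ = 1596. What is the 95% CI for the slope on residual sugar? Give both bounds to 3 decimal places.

(-0.450, -0.096)

MSE = SSE/(n − 2) = 10820/835 = 12.9581.
SE(b₁) = √(MSE/Sₓₓ) = √(12.9581/1596) = 0.090106.
df = n − 2 = 835.
t* = t_{0.025, 835} = 1.962809.
Margin = t* × SE = 1.962809 × 0.090106 = 0.17686.
CI: -0.2733 ± 0.17686 → (-0.450, -0.096).
With 95% confidence, each one-unit increase in residual sugar is associated with a change of between -0.450 and -0.096 points in wine quality rating.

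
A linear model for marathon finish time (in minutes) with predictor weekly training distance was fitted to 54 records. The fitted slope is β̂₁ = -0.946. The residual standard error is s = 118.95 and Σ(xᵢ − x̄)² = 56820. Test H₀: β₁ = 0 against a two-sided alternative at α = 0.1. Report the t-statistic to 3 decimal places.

SE(β̂₁) = s/√Sₓₓ = 118.95/√56820 = 0.499015.
t = -0.946 / 0.499015 = -1.896.
df = n − 2 = 52.
Two-sided p ≈ 0.0636, which is < 0.1, so reject H₀.
There is evidence that weekly training distance is associated with marathon finish time.

t = -1.896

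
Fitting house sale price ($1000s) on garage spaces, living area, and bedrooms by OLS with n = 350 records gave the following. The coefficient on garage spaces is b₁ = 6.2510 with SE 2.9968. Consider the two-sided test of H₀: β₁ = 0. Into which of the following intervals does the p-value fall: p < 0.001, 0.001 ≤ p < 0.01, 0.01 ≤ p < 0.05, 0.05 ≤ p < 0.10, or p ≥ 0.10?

0.01 ≤ p < 0.05

t = 6.2510 / 2.9968 = 2.086.
df = n − k − 1 = 350 − 3 − 1 = 346.
Two-sided p = 2·P(T_{346} > |t|) ≈ 0.0377.
So 0.01 ≤ p < 0.05.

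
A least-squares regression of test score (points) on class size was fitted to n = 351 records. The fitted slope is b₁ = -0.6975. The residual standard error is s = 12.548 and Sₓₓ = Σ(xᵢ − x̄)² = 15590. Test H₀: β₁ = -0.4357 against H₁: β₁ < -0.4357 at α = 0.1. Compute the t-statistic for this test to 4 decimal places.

t = -2.6051

SE(b₁) = s/√Sₓₓ = 12.548/√15590 = 0.100497.
t = (-0.6975 − (-0.4357)) / 0.100497 = -2.6051.
df = n − 2 = 349.
One-sided p ≈ 0.0048, which is < 0.1, so reject H₀.
There is evidence that the true slope on class size is below -0.4357 points per unit.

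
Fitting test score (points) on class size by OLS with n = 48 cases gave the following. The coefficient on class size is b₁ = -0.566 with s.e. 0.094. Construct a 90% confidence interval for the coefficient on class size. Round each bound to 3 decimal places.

df = n − 2 = 48 − 2 = 46.
t* = t_{0.05, 46} = 1.67866.
Margin = t* × SE = 1.67866 × 0.094 = 0.15779.
CI: -0.566 ± 0.15779 → (-0.724, -0.408).
With 90% confidence, each one-unit increase in class size is associated with a change of between -0.724 and -0.408 points in test score.

(-0.724, -0.408)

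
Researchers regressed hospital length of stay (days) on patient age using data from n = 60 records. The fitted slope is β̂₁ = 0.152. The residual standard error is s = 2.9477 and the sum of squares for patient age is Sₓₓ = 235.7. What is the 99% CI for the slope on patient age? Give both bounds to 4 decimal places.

SE(β̂₁) = s/√Sₓₓ = 2.9477/√235.7 = 0.192001.
df = n − 2 = 58.
t* = t_{0.005, 58} = 2.663287.
Margin = t* × SE = 2.663287 × 0.192001 = 0.511354.
CI: 0.152 ± 0.511354 → (-0.3594, 0.6634).
With 99% confidence, each one-unit increase in patient age is associated with a change of between -0.3594 and 0.6634 days in hospital length of stay.

(-0.3594, 0.6634)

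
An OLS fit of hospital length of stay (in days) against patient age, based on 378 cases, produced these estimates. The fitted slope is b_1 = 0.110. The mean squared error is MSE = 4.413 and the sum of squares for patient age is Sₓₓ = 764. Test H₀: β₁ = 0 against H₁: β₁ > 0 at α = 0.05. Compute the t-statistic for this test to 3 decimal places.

t = 1.447

SE(b_1) = √(MSE/Sₓₓ) = √(4.413/764) = 0.0760012.
t = 0.110 / 0.0760012 = 1.447.
df = n − 2 = 376.
One-sided p ≈ 0.0743, which is ≥ 0.05, so fail to reject H₀.
The data do not give significant evidence that the true slope on patient age is positive.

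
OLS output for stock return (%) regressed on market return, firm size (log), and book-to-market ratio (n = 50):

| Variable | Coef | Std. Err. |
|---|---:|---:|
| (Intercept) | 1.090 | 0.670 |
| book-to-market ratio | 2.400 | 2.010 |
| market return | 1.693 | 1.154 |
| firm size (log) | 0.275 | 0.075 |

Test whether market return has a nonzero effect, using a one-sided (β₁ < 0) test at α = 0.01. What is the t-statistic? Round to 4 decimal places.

Read off: b = 1.693, SE = 1.154 for market return.
H₀: β₁ = 0 vs H₁: β₁ < 0.
t = 1.693 / 1.154 = 1.4671.
df = n − k − 1 = 50 − 3 − 1 = 46.
One-sided p ≈ 0.9254, which is ≥ 0.01, so fail to reject H₀.
The data do not give significant evidence that the true slope on market return is negative, holding the other predictors fixed.

t = 1.4671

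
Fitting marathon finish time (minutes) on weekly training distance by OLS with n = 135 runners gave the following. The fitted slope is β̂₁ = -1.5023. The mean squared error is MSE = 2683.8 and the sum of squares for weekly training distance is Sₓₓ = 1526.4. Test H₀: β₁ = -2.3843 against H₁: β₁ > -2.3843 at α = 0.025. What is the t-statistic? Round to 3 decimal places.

t = 0.665

SE(β̂₁) = √(MSE/Sₓₓ) = √(2683.8/1526.4) = 1.32599.
t = (-1.5023 − (-2.3843)) / 1.32599 = 0.665.
df = n − 2 = 133.
One-sided p ≈ 0.2535, which is ≥ 0.025, so fail to reject H₀.
The data do not give significant evidence that the true slope on weekly training distance exceeds -2.3843 minutes per unit.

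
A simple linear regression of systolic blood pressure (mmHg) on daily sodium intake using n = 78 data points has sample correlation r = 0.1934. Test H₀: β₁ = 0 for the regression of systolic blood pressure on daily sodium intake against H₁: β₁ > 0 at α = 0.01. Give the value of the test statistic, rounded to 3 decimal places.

t = 1.718

t = r·√(n − 2)/√(1 − r²) = 0.1934·√76/√0.962596 = 1.718.
df = n − 2 = 76.
One-sided p ≈ 0.0449, which is ≥ 0.01, so fail to reject H₀.
The data do not give significant evidence of a linear association between daily sodium intake and systolic blood pressure.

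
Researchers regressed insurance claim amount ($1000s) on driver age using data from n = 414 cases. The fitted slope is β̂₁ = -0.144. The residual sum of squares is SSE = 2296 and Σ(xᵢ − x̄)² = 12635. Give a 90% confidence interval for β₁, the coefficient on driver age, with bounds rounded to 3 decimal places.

(-0.179, -0.109)

MSE = SSE/(n − 2) = 2296/412 = 5.57282.
SE(β̂₁) = √(MSE/Sₓₓ) = √(5.57282/12635) = 0.0210015.
df = n − 2 = 412.
t* = t_{0.05, 412} = 1.64856.
Margin = t* × SE = 1.64856 × 0.0210015 = 0.03462.
CI: -0.144 ± 0.03462 → (-0.179, -0.109).
With 90% confidence, each one-unit increase in driver age is associated with a change of between -0.179 and -0.109 $1000s in insurance claim amount.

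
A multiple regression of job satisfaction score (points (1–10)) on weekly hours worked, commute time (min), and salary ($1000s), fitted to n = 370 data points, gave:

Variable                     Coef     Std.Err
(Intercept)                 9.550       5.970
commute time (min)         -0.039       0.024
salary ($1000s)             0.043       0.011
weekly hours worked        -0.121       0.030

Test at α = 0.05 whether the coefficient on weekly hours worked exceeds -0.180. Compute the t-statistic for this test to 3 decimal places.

Read off: b = -0.121, SE = 0.030 for weekly hours worked.
H₀: β₁ = -0.180 vs H₁: β₁ > -0.180.
t = (-0.121 − (-0.180)) / 0.030 = 1.967.
df = n − k − 1 = 370 − 3 − 1 = 366.
One-sided p ≈ 0.0250, which is < 0.05, so reject H₀.
There is evidence that the true slope on weekly hours worked exceeds -0.180 points (1–10) per unit, holding the other predictors fixed.

t = 1.967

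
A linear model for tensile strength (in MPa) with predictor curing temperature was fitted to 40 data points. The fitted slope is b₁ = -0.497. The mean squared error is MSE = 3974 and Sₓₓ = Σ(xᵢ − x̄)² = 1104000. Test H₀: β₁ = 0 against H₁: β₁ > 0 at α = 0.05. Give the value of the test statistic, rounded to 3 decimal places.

SE(b₁) = √(MSE/Sₓₓ) = √(3974/1104000) = 0.059997.
t = -0.497 / 0.059997 = -8.284.
df = n − 2 = 38.
One-sided p ≈ 1.0000, which is ≥ 0.05, so fail to reject H₀.
The data do not give significant evidence that the true slope on curing temperature is positive.

t = -8.284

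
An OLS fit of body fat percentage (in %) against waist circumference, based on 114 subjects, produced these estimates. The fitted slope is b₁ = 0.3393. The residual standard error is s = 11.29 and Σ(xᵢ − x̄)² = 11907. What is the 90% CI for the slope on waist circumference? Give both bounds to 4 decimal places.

(0.1677, 0.5109)

SE(b₁) = s/√Sₓₓ = 11.29/√11907 = 0.103465.
df = n − 2 = 112.
t* = t_{0.05, 112} = 1.658573.
Margin = t* × SE = 1.658573 × 0.103465 = 0.171604.
CI: 0.3393 ± 0.171604 → (0.1677, 0.5109).
With 90% confidence, each one-unit increase in waist circumference is associated with a change of between 0.1677 and 0.5109 % in body fat percentage.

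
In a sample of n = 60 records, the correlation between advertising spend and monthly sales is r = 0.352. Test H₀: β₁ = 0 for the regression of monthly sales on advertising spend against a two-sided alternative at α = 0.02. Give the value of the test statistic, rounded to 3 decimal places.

t = r·√(n − 2)/√(1 − r²) = 0.352·√58/√0.876096 = 2.864.
df = n − 2 = 58.
Two-sided p ≈ 0.0058, which is < 0.02, so reject H₀.
There is evidence of a linear association between advertising spend and monthly sales.

t = 2.864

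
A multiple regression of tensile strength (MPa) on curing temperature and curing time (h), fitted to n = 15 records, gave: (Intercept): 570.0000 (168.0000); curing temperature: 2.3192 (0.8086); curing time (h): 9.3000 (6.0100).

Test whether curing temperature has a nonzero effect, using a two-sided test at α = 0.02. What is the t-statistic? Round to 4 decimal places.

Read off: b = 2.3192, SE = 0.8086 for curing temperature.
H₀: β₁ = 0 vs H₁: β₁ ≠ 0.
t = 2.3192 / 0.8086 = 2.8682.
df = n − k − 1 = 15 − 2 − 1 = 12.
Two-sided p ≈ 0.0141, which is < 0.02, so reject H₀.
There is evidence that curing temperature is associated with tensile strength, holding the other predictors fixed.

t = 2.8682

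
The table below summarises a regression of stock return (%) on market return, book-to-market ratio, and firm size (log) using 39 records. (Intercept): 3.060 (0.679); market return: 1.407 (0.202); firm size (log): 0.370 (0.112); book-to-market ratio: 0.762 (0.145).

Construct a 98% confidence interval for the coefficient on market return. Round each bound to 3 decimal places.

(0.915, 1.899)

Read off: b = 1.407, SE = 0.202 for market return.
df = n − k − 1 = 39 − 3 − 1 = 35.
t* = t_{0.01, 35} = 2.437723.
Margin = t* × SE = 2.437723 × 0.202 = 0.49242.
CI: 1.407 ± 0.49242 → (0.915, 1.899).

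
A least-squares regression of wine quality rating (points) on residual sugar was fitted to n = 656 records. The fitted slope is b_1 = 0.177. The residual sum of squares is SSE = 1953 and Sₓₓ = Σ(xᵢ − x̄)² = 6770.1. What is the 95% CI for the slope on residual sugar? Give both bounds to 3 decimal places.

(0.136, 0.218)

MSE = SSE/(n − 2) = 1953/654 = 2.98624.
SE(b_1) = √(MSE/Sₓₓ) = √(2.98624/6770.1) = 0.0210022.
df = n − 2 = 654.
t* = t_{0.025, 654} = 1.963598.
Margin = t* × SE = 1.963598 × 0.0210022 = 0.04124.
CI: 0.177 ± 0.04124 → (0.136, 0.218).
With 95% confidence, each one-unit increase in residual sugar is associated with a change of between 0.136 and 0.218 points in wine quality rating.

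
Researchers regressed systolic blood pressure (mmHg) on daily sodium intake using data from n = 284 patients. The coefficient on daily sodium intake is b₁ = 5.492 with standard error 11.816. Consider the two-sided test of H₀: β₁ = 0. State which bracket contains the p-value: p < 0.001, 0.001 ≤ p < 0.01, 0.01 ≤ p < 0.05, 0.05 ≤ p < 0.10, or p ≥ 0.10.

t = 5.492 / 11.816 = 0.465.
df = n − 2 = 284 − 2 = 282.
Two-sided p = 2·P(T_{282} > |t|) ≈ 0.6424.
So p ≥ 0.10.

p ≥ 0.10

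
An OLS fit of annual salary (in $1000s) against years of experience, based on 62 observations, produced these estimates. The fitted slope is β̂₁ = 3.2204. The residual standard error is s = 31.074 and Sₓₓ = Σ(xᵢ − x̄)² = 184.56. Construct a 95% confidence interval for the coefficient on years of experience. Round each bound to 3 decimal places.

(-1.355, 7.796)

SE(β̂₁) = s/√Sₓₓ = 31.074/√184.56 = 2.28733.
df = n − 2 = 60.
t* = t_{0.025, 60} = 2.000298.
Margin = t* × SE = 2.000298 × 2.28733 = 4.57534.
CI: 3.2204 ± 4.57534 → (-1.355, 7.796).
With 95% confidence, each one-unit increase in years of experience is associated with a change of between -1.355 and 7.796 $1000s in annual salary.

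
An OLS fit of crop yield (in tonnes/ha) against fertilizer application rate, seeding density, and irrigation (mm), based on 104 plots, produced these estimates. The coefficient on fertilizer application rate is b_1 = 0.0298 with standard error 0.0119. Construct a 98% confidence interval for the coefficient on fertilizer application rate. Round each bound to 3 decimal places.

df = n − k − 1 = 104 − 3 − 1 = 100.
t* = t_{0.01, 100} = 2.364217.
Margin = t* × SE = 2.364217 × 0.0119 = 0.02813.
CI: 0.0298 ± 0.02813 → (0.002, 0.058).
With 98% confidence, each one-unit increase in fertilizer application rate is associated with a change of between 0.002 and 0.058 tonnes/ha in crop yield, holding the other predictors fixed.

(0.002, 0.058)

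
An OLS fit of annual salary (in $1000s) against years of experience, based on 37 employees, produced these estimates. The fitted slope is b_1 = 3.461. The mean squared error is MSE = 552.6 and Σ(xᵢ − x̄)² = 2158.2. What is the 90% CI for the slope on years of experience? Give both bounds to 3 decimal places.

SE(b_1) = √(MSE/Sₓₓ) = √(552.6/2158.2) = 0.506011.
df = n − 2 = 35.
t* = t_{0.05, 35} = 1.689572.
Margin = t* × SE = 1.689572 × 0.506011 = 0.85494.
CI: 3.461 ± 0.85494 → (2.606, 4.316).
With 90% confidence, each one-unit increase in years of experience is associated with a change of between 2.606 and 4.316 $1000s in annual salary.

(2.606, 4.316)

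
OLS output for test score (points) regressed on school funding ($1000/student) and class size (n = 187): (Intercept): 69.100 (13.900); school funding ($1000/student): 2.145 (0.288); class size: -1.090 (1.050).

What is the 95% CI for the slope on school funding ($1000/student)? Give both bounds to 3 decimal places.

(1.577, 2.713)

Read off: b = 2.145, SE = 0.288 for school funding ($1000/student).
df = n − k − 1 = 187 − 2 − 1 = 184.
t* = t_{0.025, 184} = 1.972941.
Margin = t* × SE = 1.972941 × 0.288 = 0.56821.
CI: 2.145 ± 0.56821 → (1.577, 2.713).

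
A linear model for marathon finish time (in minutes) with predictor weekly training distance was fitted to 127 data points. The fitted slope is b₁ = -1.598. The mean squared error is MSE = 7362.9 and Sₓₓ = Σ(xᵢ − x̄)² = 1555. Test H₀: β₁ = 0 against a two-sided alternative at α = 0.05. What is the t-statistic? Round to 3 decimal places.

SE(b₁) = √(MSE/Sₓₓ) = √(7362.9/1555) = 2.176.
t = -1.598 / 2.176 = -0.734.
df = n − 2 = 125.
Two-sided p ≈ 0.4641, which is ≥ 0.05, so fail to reject H₀.
The data do not give significant evidence of an association between weekly training distance and marathon finish time.

t = -0.734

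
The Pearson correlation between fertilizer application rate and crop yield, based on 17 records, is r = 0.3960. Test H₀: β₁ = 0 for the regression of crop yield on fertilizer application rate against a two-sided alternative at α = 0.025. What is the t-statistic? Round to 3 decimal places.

t = 1.670

t = r·√(n − 2)/√(1 − r²) = 0.3960·√15/√0.843184 = 1.670.
df = n − 2 = 15.
Two-sided p ≈ 0.1156, which is ≥ 0.025, so fail to reject H₀.
The data do not give significant evidence of a linear association between fertilizer application rate and crop yield.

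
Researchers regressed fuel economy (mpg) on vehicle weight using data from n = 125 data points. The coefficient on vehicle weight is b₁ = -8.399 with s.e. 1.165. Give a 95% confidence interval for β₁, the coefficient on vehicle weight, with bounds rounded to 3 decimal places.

(-10.705, -6.093)

df = n − 2 = 125 − 2 = 123.
t* = t_{0.025, 123} = 1.979439.
Margin = t* × SE = 1.979439 × 1.165 = 2.30605.
CI: -8.399 ± 2.30605 → (-10.705, -6.093).
With 95% confidence, each one-unit increase in vehicle weight is associated with a change of between -10.705 and -6.093 mpg in fuel economy.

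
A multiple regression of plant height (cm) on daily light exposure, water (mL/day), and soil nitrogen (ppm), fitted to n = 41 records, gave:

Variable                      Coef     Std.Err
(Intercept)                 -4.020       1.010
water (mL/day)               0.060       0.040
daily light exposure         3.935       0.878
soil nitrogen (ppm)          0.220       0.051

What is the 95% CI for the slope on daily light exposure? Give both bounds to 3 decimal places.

Read off: b = 3.935, SE = 0.878 for daily light exposure.
df = n − k − 1 = 41 − 3 − 1 = 37.
t* = t_{0.025, 37} = 2.026192.
Margin = t* × SE = 2.026192 × 0.878 = 1.77900.
CI: 3.935 ± 1.77900 → (2.156, 5.714).

(2.156, 5.714)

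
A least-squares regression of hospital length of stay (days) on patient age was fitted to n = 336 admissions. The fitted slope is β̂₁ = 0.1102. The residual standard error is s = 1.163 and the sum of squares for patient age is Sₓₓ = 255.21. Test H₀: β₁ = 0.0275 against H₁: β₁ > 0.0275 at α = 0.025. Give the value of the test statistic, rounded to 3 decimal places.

t = 1.136

SE(β̂₁) = s/√Sₓₓ = 1.163/√255.21 = 0.0727999.
t = (0.1102 − 0.0275) / 0.0727999 = 1.136.
df = n − 2 = 334.
One-sided p ≈ 0.1284, which is ≥ 0.025, so fail to reject H₀.
The data do not give significant evidence that the true slope on patient age exceeds 0.0275 days per unit.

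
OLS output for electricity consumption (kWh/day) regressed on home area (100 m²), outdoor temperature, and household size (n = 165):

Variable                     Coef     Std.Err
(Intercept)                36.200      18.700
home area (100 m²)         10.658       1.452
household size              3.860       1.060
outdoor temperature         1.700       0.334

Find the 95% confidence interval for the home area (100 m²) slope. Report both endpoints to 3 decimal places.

Read off: b = 10.658, SE = 1.452 for home area (100 m²).
df = n − k − 1 = 165 − 3 − 1 = 161.
t* = t_{0.025, 161} = 1.974808.
Margin = t* × SE = 1.974808 × 1.452 = 2.86742.
CI: 10.658 ± 2.86742 → (7.791, 13.525).

(7.791, 13.525)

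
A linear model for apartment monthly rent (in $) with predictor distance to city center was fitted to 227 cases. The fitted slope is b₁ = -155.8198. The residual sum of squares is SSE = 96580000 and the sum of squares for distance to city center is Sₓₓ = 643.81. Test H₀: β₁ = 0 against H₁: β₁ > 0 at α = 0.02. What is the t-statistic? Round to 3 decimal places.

t = -6.035

MSE = SSE/(n − 2) = 96580000/225 = 429244.
SE(b₁) = √(MSE/Sₓₓ) = √(429244/643.81) = 25.821.
t = -155.8198 / 25.821 = -6.035.
df = n − 2 = 225.
One-sided p ≈ 1.0000, which is ≥ 0.02, so fail to reject H₀.
The data do not give significant evidence that the true slope on distance to city center is positive.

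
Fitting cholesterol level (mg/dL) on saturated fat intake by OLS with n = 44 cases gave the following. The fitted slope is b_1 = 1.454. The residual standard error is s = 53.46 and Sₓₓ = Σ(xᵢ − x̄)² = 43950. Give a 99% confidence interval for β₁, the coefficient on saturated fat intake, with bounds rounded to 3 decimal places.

(0.766, 2.142)

SE(b_1) = s/√Sₓₓ = 53.46/√43950 = 0.255005.
df = n − 2 = 42.
t* = t_{0.005, 42} = 2.698066.
Margin = t* × SE = 2.698066 × 0.255005 = 0.68802.
CI: 1.454 ± 0.68802 → (0.766, 2.142).
With 99% confidence, each one-unit increase in saturated fat intake is associated with a change of between 0.766 and 2.142 mg/dL in cholesterol level.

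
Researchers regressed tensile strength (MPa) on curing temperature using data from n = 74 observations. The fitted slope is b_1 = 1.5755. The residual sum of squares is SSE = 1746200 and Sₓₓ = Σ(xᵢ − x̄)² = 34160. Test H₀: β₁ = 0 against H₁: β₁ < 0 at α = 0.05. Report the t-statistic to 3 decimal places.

t = 1.870

MSE = SSE/(n − 2) = 1746200/72 = 24252.8.
SE(b_1) = √(MSE/Sₓₓ) = √(24252.8/34160) = 0.842601.
t = 1.5755 / 0.842601 = 1.870.
df = n − 2 = 72.
One-sided p ≈ 0.9672, which is ≥ 0.05, so fail to reject H₀.
The data do not give significant evidence that the true slope on curing temperature is negative.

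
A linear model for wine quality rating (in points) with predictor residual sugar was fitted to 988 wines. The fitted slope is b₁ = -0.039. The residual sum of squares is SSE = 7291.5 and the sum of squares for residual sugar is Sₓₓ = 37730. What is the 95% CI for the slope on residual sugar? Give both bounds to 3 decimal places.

(-0.066, -0.012)

MSE = SSE/(n − 2) = 7291.5/986 = 7.39503.
SE(b₁) = √(MSE/Sₓₓ) = √(7.39503/37730) = 0.014.
df = n − 2 = 986.
t* = t_{0.025, 986} = 1.962373.
Margin = t* × SE = 1.962373 × 0.014 = 0.02747.
CI: -0.039 ± 0.02747 → (-0.066, -0.012).
With 95% confidence, each one-unit increase in residual sugar is associated with a change of between -0.066 and -0.012 points in wine quality rating.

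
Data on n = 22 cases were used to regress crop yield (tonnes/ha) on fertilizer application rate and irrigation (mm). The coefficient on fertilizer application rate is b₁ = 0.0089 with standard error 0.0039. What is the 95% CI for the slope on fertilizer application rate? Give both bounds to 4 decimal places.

df = n − k − 1 = 22 − 2 − 1 = 19.
t* = t_{0.025, 19} = 2.093024.
Margin = t* × SE = 2.093024 × 0.0039 = 0.008163.
CI: 0.0089 ± 0.008163 → (0.0007, 0.0171).
With 95% confidence, each one-unit increase in fertilizer application rate is associated with a change of between 0.0007 and 0.0171 tonnes/ha in crop yield, holding the other predictors fixed.

(0.0007, 0.0171)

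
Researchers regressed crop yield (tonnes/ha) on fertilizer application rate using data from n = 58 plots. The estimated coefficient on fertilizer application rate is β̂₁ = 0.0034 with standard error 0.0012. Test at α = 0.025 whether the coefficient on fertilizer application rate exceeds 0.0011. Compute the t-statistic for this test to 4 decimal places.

H₀: β₁ = 0.0011 vs H₁: β₁ > 0.0011.
t = (β̂₁ − β₁⁰)/SE = (0.0034 − 0.0011) / 0.0012 = 1.9167.
df = n − 2 = 58 − 2 = 56.
One-sided p ≈ 0.0302, which is ≥ 0.025, so fail to reject H₀.
The data do not give significant evidence that the true slope on fertilizer application rate exceeds 0.0011 tonnes/ha per unit.

t = 1.9167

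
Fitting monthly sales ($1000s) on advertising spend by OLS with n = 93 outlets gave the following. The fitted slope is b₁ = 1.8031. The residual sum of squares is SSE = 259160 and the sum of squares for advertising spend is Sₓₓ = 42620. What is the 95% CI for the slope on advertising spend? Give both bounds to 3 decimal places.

MSE = SSE/(n − 2) = 259160/91 = 2847.91.
SE(b₁) = √(MSE/Sₓₓ) = √(2847.91/42620) = 0.258498.
df = n − 2 = 91.
t* = t_{0.025, 91} = 1.986377.
Margin = t* × SE = 1.986377 × 0.258498 = 0.51347.
CI: 1.8031 ± 0.51347 → (1.290, 2.317).
With 95% confidence, each one-unit increase in advertising spend is associated with a change of between 1.290 and 2.317 $1000s in monthly sales.

(1.290, 2.317)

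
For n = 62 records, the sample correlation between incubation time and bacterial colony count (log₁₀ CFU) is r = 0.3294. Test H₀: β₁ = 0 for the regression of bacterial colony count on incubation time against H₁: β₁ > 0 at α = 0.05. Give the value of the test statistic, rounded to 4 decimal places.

t = r·√(n − 2)/√(1 − r²) = 0.3294·√60/√0.891496 = 2.7023.
df = n − 2 = 60.
One-sided p ≈ 0.0045, which is < 0.05, so reject H₀.
There is evidence of a linear association between incubation time and bacterial colony count.

t = 2.7023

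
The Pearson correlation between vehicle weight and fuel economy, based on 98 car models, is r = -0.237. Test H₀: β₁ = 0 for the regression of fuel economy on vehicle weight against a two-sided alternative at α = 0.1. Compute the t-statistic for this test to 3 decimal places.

t = -2.390

t = r·√(n − 2)/√(1 − r²) = -0.237·√96/√0.943831 = -2.390.
df = n − 2 = 96.
Two-sided p ≈ 0.0188, which is < 0.1, so reject H₀.
There is evidence of a linear association between vehicle weight and fuel economy.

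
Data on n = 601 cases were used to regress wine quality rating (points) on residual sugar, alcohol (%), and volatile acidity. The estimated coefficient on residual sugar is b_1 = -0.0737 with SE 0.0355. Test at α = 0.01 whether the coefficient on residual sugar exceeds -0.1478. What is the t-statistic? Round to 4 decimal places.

H₀: β₁ = -0.1478 vs H₁: β₁ > -0.1478.
t = (b_1 − β₁⁰)/SE = (-0.0737 − (-0.1478)) / 0.0355 = 2.0873.
df = n − k − 1 = 601 − 3 − 1 = 597.
One-sided p ≈ 0.0186, which is ≥ 0.01, so fail to reject H₀.
The data do not give significant evidence that the true slope on residual sugar exceeds -0.1478 points per unit, holding the other predictors fixed.

t = 2.0873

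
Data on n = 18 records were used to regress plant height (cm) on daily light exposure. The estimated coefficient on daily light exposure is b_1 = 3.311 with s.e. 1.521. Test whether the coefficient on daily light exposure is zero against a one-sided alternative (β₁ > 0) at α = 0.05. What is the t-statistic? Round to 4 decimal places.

H₀: β₁ = 0 vs H₁: β₁ > 0.
t = (b_1 − β₁⁰)/SE = 3.311 / 1.521 = 2.1769.
df = n − 2 = 18 − 2 = 16.
One-sided p ≈ 0.0224, which is < 0.05, so reject H₀.
There is evidence that the true slope on daily light exposure is positive.

t = 2.1769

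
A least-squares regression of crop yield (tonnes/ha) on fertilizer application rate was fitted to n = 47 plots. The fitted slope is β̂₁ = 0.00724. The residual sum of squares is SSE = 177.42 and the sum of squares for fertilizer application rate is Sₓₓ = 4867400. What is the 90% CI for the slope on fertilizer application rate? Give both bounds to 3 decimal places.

(0.006, 0.009)

MSE = SSE/(n − 2) = 177.42/45 = 3.94267.
SE(β̂₁) = √(MSE/Sₓₓ) = √(3.94267/4867400) = 0.000900008.
df = n − 2 = 45.
t* = t_{0.05, 45} = 1.679427.
Margin = t* × SE = 1.679427 × 0.000900008 = 0.00151.
CI: 0.00724 ± 0.00151 → (0.006, 0.009).
With 90% confidence, each one-unit increase in fertilizer application rate is associated with a change of between 0.006 and 0.009 tonnes/ha in crop yield.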